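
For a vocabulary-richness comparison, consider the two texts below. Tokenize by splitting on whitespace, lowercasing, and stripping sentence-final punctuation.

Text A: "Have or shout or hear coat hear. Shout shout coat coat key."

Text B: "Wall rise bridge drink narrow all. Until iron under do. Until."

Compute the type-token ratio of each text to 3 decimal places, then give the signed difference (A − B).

-0.409

TTR(A) = 6/12 = 0.500
TTR(B) = 10/11 = 0.909
Difference = 0.500 − 0.909 = -0.409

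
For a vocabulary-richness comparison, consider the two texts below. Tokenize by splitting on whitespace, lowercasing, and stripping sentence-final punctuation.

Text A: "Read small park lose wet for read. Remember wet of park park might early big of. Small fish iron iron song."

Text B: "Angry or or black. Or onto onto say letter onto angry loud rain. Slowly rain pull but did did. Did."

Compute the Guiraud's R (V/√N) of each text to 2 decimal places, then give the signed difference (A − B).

A: V=14, N=21, R=3.06
B: V=12, N=20, R=2.68
Difference = 3.06 − 2.68 = 0.38

0.38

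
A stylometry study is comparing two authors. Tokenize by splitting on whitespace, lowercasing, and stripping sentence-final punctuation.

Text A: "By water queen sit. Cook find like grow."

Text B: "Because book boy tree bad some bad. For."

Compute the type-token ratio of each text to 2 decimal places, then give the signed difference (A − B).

0.12

TTR(A) = 8/8 = 1.00
TTR(B) = 7/8 = 0.88
Difference = 1.00 − 0.88 = 0.12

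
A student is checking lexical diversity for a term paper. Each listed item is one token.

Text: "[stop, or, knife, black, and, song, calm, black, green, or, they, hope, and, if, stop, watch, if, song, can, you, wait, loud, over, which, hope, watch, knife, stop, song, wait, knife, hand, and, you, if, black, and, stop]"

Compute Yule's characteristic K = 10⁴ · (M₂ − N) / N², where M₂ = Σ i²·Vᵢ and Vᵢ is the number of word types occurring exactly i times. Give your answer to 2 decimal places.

401.66

Frequencies: stop:4, and:4, knife:3, black:3, song:3, if:3, or:2, hope:2, watch:2, you:2, wait:2, calm:1, green:1, they:1, can:1, loud:1, over:1, which:1, hand:1
N = 38. Frequency spectrum: V_1=8, V_2=5, V_3=4, V_4=2
M₂ = 1²·8 + 2²·5 + 3²·4 + 4²·2 = 96
K = 10000 × (96 − 38) / 38² = 401.66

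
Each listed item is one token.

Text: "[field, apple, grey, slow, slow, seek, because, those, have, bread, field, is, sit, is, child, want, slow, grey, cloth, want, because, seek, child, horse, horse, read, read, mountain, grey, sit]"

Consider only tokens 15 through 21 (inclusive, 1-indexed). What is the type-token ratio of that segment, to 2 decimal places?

Segment tokens 15–21: child, want, slow, grey, cloth, want, because
Segment N = 7, segment V = 6.
TTR = 6 / 7 = 0.86

0.86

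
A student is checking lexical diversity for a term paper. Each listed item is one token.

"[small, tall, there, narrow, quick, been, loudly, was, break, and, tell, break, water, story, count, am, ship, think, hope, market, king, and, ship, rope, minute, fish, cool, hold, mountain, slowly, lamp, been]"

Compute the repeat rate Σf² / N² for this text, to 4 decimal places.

0.0391

Frequencies: been:2, break:2, and:2, ship:2, small:1, tall:1, there:1, narrow:1, quick:1, loudly:1, was:1, tell:1, water:1, story:1, count:1, am:1, think:1, hope:1, market:1, king:1, … (8 more, each freq 1)
Σf² = 40; N² = 1024
Repeat rate = 40 / 1024 = 0.0391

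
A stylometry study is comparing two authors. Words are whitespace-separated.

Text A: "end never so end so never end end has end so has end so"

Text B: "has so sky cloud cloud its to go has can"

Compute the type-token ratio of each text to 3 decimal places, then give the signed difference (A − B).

TTR(A) = 4/14 = 0.286
TTR(B) = 8/10 = 0.800
Difference = 0.286 − 0.800 = -0.514

-0.514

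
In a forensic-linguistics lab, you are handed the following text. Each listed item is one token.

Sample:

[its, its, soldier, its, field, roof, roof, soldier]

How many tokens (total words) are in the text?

8

Tokens: its, its, soldier, its, field, roof, roof, soldier
N = 8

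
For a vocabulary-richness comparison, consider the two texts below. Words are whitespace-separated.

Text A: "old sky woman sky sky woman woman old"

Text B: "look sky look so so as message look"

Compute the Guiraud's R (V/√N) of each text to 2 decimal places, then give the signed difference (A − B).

A: V=3, N=8, R=1.06
B: V=5, N=8, R=1.77
Difference = 1.06 − 1.77 = -0.71

-0.71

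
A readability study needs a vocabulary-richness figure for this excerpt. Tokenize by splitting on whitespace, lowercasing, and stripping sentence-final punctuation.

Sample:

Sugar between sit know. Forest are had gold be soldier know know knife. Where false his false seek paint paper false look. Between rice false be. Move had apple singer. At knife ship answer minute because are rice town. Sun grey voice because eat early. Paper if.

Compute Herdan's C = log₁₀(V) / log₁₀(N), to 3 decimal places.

0.916

N = 47, V = 34.
log₁₀(V) = 1.531479, log₁₀(N) = 1.672098
C = 1.531479 / 1.672098 = 0.916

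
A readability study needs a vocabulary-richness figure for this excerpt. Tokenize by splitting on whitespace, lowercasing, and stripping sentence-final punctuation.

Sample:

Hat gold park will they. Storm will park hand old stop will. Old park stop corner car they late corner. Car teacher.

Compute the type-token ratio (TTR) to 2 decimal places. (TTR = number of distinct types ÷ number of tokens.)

0.59

N = 22 tokens, V = 13 types.
TTR = V / N = 13 / 22 = 0.59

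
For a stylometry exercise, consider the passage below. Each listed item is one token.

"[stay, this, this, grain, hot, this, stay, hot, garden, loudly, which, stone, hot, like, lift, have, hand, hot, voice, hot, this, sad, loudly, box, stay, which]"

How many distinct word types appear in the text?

15

Distinct types: {box, garden, grain, hand, have, hot, lift, like, loudly, sad, stay, stone, this, voice, which}
V = 15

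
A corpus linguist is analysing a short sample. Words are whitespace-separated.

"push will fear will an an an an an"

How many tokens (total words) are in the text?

9

Tokens: push, will, fear, will, an, an, an, an, an
N = 9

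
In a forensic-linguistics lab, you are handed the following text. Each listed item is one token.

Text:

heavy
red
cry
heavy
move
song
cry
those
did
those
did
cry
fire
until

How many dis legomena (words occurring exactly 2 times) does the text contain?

Frequencies: cry:3, heavy:2, those:2, did:2, red:1, move:1, song:1, fire:1, until:1
Words with frequency 2: did, heavy, those

3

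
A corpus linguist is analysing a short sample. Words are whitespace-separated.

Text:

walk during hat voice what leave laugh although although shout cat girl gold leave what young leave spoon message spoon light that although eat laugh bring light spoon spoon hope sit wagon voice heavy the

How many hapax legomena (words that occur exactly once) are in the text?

Frequencies: spoon:4, leave:3, although:3, voice:2, what:2, laugh:2, light:2, walk:1, during:1, hat:1, shout:1, cat:1, girl:1, gold:1, young:1, message:1, that:1, eat:1, bring:1, hope:1, … (4 more, each freq 1)
Hapax (freq=1): bring, cat, during, eat, girl, gold, hat, heavy, hope, message, shout, sit, that, the, wagon, walk, young

17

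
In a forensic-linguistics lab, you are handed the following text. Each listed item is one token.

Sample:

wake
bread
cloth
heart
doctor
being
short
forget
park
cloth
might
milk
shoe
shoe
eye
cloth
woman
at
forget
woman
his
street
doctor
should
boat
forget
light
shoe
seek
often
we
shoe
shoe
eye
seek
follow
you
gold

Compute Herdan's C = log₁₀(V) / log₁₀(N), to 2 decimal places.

N = 38, V = 26.
log₁₀(V) = 1.414973, log₁₀(N) = 1.579784
C = 1.414973 / 1.579784 = 0.90

0.90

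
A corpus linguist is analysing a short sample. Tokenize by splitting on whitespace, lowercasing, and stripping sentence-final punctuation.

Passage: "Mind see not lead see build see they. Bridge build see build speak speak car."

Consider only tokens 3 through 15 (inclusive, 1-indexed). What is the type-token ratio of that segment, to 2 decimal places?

0.62

Segment tokens 3–15: not, lead, see, build, see, they, bridge, build, see, build, speak, speak, car
Segment N = 13, segment V = 8.
TTR = 8 / 13 = 0.62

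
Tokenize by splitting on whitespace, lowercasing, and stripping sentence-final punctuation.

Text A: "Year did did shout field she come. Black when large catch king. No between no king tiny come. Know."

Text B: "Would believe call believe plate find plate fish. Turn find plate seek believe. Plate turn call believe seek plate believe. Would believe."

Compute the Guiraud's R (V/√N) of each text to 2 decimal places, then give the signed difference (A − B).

A: V=15, N=19, R=3.44
B: V=8, N=22, R=1.71
Difference = 3.44 − 1.71 = 1.73

1.73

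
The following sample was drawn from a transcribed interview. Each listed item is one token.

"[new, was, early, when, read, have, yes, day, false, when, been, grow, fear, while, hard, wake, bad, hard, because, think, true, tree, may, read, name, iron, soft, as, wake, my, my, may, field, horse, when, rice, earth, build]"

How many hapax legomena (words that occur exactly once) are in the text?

25

Frequencies: when:3, read:2, hard:2, wake:2, may:2, my:2, new:1, was:1, early:1, have:1, yes:1, day:1, false:1, been:1, grow:1, fear:1, while:1, bad:1, because:1, think:1, … (11 more, each freq 1)
Hapax (freq=1): as, bad, because, been, build, day, early, earth, false, fear, field, grow, have, horse, iron, name, new, rice, soft, think, tree, true, was, while, yes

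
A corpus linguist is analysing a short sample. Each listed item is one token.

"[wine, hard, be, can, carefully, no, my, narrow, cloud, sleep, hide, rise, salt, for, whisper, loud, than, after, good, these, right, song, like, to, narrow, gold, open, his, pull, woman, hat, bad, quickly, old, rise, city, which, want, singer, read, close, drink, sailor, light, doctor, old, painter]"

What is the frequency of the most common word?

Frequencies: narrow:2, rise:2, old:2, wine:1, hard:1, be:1, can:1, carefully:1, no:1, my:1, cloud:1, sleep:1, hide:1, salt:1, for:1, whisper:1, loud:1, than:1, after:1, good:1, … (24 more, each freq 1)
Most common: 'narrow' with frequency 2.

2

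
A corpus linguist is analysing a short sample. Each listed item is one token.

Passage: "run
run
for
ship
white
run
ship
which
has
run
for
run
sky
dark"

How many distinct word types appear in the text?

8

Distinct types: {dark, for, has, run, ship, sky, which, white}
V = 8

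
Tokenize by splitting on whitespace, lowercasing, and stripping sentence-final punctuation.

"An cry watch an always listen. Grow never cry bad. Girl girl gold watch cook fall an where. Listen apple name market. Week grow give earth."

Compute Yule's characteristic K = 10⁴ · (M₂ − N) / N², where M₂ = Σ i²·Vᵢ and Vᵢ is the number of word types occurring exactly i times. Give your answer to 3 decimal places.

Frequencies: an:3, cry:2, watch:2, listen:2, grow:2, girl:2, always:1, never:1, bad:1, gold:1, cook:1, fall:1, where:1, apple:1, name:1, market:1, week:1, give:1, earth:1
N = 26. Frequency spectrum: V_1=13, V_2=5, V_3=1
M₂ = 1²·13 + 2²·5 + 3²·1 = 42
K = 10000 × (42 − 26) / 26² = 236.686

236.686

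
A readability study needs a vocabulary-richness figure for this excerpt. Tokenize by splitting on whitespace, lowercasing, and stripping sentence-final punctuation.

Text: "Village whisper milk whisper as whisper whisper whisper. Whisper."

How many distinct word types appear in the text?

Distinct types: {as, milk, village, whisper}
V = 4

4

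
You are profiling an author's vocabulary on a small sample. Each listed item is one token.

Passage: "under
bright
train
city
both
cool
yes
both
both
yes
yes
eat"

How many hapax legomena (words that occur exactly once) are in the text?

Frequencies: both:3, yes:3, under:1, bright:1, train:1, city:1, cool:1, eat:1
Hapax (freq=1): bright, city, cool, eat, train, under

6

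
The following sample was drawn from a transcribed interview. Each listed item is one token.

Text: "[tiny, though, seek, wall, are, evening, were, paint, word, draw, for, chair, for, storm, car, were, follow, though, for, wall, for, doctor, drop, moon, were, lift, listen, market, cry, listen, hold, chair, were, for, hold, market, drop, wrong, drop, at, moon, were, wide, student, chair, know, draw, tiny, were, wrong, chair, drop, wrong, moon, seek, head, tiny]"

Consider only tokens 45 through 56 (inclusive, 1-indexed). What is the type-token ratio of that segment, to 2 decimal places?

0.83

Segment tokens 45–56: chair, know, draw, tiny, were, wrong, chair, drop, wrong, moon, seek, head
Segment N = 12, segment V = 10.
TTR = 10 / 12 = 0.83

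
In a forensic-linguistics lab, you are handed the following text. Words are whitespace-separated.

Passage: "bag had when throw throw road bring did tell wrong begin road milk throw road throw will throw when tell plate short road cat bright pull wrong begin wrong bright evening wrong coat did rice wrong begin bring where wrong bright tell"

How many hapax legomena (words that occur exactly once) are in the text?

12

Frequencies: wrong:6, throw:5, road:4, tell:3, begin:3, bright:3, when:2, bring:2, did:2, bag:1, had:1, milk:1, will:1, plate:1, short:1, cat:1, pull:1, evening:1, coat:1, rice:1, … (1 more, each freq 1)
Hapax (freq=1): bag, cat, coat, evening, had, milk, plate, pull, rice, short, where, will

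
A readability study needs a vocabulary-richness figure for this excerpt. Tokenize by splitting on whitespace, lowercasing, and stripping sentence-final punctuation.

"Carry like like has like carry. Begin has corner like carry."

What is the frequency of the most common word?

4

Frequencies: like:4, carry:3, has:2, begin:1, corner:1
Most common: 'like' with frequency 4.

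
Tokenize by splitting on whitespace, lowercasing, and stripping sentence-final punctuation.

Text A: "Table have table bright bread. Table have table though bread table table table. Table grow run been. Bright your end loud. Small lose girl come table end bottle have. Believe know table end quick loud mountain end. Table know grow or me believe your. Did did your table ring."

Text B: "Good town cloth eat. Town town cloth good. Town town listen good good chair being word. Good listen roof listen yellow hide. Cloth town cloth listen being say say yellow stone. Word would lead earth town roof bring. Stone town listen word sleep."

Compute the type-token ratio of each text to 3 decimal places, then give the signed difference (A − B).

0.071

TTR(A) = 24/49 = 0.490
TTR(B) = 18/43 = 0.419
Difference = 0.490 − 0.419 = 0.071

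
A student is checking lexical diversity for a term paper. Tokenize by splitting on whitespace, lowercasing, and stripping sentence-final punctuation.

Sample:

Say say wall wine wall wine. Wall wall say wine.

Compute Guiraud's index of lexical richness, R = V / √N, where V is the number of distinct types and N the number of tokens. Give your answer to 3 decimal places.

N = 10, V = 3.
√N = 3.162278
R = 3 / 3.162278 = 0.949

0.949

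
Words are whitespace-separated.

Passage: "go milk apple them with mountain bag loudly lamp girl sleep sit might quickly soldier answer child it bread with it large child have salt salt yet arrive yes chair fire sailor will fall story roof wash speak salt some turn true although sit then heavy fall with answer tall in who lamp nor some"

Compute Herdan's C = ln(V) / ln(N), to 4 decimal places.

0.9443

N = 55, V = 44.
ln(V) = 3.784190, ln(N) = 4.007333
C = 3.784190 / 4.007333 = 0.9443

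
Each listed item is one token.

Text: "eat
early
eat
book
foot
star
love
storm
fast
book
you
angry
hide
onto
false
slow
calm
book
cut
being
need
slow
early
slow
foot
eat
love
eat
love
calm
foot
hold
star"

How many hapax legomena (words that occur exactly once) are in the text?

11

Frequencies: eat:4, book:3, foot:3, love:3, slow:3, early:2, star:2, calm:2, storm:1, fast:1, you:1, angry:1, hide:1, onto:1, false:1, cut:1, being:1, need:1, hold:1
Hapax (freq=1): angry, being, cut, false, fast, hide, hold, need, onto, storm, you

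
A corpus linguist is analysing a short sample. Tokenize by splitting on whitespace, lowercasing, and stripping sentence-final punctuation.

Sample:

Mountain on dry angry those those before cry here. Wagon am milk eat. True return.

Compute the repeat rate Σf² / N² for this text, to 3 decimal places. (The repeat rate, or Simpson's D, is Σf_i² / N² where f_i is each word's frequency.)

0.076

Frequencies: those:2, mountain:1, on:1, dry:1, angry:1, before:1, cry:1, here:1, wagon:1, am:1, milk:1, eat:1, true:1, return:1
Σf² = 17; N² = 225
Repeat rate = 17 / 225 = 0.076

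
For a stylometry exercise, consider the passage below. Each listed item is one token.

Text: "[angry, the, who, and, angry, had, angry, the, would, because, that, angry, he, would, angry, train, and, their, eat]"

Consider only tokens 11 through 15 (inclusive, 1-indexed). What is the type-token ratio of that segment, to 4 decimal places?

Segment tokens 11–15: that, angry, he, would, angry
Segment N = 5, segment V = 4.
TTR = 4 / 5 = 0.8000

0.8000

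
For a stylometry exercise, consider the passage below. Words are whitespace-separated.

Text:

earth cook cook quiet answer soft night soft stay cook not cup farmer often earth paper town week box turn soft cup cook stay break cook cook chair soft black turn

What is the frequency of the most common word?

Frequencies: cook:6, soft:4, earth:2, stay:2, cup:2, turn:2, quiet:1, answer:1, night:1, not:1, farmer:1, often:1, paper:1, town:1, week:1, box:1, break:1, chair:1, black:1
Most common: 'cook' with frequency 6.

6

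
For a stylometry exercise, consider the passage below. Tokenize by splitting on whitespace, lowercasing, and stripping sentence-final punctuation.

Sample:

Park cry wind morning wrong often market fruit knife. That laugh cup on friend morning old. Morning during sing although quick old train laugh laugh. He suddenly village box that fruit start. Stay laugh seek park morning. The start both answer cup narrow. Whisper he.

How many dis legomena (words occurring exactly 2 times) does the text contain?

Frequencies: morning:4, laugh:4, park:2, fruit:2, that:2, cup:2, old:2, he:2, start:2, cry:1, wind:1, wrong:1, often:1, market:1, knife:1, on:1, friend:1, during:1, sing:1, although:1, … (12 more, each freq 1)
Words with frequency 2: cup, fruit, he, old, park, start, that

7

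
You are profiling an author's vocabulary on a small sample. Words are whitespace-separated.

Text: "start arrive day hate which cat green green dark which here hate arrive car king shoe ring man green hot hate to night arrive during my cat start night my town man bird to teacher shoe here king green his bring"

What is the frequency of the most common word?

4

Frequencies: green:4, arrive:3, hate:3, start:2, which:2, cat:2, here:2, king:2, shoe:2, man:2, to:2, night:2, my:2, day:1, dark:1, car:1, ring:1, hot:1, during:1, town:1, … (4 more, each freq 1)
Most common: 'green' with frequency 4.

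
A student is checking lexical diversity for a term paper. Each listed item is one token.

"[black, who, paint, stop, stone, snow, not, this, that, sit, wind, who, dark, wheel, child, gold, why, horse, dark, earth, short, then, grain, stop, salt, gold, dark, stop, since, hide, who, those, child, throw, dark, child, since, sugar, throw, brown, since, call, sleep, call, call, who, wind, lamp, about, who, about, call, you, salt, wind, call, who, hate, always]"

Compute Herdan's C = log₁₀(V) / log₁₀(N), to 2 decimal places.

0.87

N = 59, V = 35.
log₁₀(V) = 1.544068, log₁₀(N) = 1.770852
C = 1.544068 / 1.770852 = 0.87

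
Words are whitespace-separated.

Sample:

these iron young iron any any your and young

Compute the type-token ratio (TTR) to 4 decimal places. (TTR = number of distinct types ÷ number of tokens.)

N = 9 tokens, V = 6 types.
TTR = V / N = 6 / 9 = 0.6667

0.6667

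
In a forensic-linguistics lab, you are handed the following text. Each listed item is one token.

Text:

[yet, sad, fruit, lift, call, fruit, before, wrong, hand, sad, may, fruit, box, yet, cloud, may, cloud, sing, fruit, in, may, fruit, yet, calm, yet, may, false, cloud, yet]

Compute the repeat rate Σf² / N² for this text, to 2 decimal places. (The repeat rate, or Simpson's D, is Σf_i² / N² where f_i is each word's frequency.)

Frequencies: yet:5, fruit:5, may:4, cloud:3, sad:2, lift:1, call:1, before:1, wrong:1, hand:1, box:1, sing:1, in:1, calm:1, false:1
Σf² = 89; N² = 841
Repeat rate = 89 / 841 = 0.11

0.11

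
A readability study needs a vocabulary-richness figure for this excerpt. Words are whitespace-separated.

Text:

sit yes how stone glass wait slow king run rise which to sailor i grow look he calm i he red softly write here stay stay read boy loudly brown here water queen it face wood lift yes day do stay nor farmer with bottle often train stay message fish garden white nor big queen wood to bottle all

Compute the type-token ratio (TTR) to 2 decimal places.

0.80

N = 59 tokens, V = 47 types.
TTR = V / N = 47 / 59 = 0.80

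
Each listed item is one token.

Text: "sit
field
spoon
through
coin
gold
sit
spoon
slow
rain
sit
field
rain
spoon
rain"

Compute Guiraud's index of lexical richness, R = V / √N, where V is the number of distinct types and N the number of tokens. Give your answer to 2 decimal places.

N = 15, V = 8.
√N = 3.872983
R = 8 / 3.872983 = 2.07

2.07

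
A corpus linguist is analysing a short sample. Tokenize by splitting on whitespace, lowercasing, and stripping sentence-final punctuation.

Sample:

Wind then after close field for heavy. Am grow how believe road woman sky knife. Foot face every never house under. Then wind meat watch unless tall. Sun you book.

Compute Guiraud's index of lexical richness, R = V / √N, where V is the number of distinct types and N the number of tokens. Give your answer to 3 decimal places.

5.112

N = 30, V = 28.
√N = 5.477226
R = 28 / 5.477226 = 5.112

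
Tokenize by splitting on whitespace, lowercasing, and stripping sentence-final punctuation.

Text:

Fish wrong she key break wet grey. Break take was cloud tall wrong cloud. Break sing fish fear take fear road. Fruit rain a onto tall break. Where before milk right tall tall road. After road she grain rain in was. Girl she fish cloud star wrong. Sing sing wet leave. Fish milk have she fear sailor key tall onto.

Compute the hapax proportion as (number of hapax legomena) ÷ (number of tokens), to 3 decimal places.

0.233

Frequencies: tall:5, fish:4, she:4, break:4, wrong:3, cloud:3, sing:3, fear:3, road:3, key:2, wet:2, take:2, was:2, rain:2, onto:2, milk:2, grey:1, fruit:1, a:1, where:1, … (10 more, each freq 1)
Hapax count = 14; token count = 60.
Ratio = 14 / 60 = 0.233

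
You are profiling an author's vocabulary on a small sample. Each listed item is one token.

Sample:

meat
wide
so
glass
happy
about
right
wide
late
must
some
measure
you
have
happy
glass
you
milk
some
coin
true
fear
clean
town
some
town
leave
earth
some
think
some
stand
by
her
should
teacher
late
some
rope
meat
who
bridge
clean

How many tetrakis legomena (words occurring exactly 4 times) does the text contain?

Frequencies: some:6, meat:2, wide:2, glass:2, happy:2, late:2, you:2, clean:2, town:2, so:1, about:1, right:1, must:1, measure:1, have:1, milk:1, coin:1, true:1, fear:1, leave:1, … (10 more, each freq 1)
Words with frequency 4: (none)

0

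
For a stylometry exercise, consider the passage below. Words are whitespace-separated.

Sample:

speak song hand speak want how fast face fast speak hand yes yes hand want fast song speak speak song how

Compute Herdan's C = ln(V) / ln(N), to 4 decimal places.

0.6830

N = 21, V = 8.
ln(V) = 2.079442, ln(N) = 3.044522
C = 2.079442 / 3.044522 = 0.6830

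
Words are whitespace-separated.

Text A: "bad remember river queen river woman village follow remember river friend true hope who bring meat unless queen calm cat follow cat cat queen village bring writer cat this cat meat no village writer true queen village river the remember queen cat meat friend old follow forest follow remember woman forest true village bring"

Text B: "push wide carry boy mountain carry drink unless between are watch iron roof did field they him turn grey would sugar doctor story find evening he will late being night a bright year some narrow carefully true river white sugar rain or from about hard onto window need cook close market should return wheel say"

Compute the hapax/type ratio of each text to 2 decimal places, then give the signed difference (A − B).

A: hapax=9, V=22, ratio=0.41
B: hapax=51, V=53, ratio=0.96
Difference = 0.41 − 0.96 = -0.55

-0.55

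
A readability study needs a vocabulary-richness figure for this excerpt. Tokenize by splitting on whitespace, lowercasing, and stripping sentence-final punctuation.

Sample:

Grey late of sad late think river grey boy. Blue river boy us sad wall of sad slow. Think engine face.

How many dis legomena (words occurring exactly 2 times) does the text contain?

6

Frequencies: sad:3, grey:2, late:2, of:2, think:2, river:2, boy:2, blue:1, us:1, wall:1, slow:1, engine:1, face:1
Words with frequency 2: boy, grey, late, of, river, think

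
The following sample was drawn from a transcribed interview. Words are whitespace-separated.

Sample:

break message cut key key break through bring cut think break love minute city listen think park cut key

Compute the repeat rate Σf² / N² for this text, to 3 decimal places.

0.108

Frequencies: break:3, cut:3, key:3, think:2, message:1, through:1, bring:1, love:1, minute:1, city:1, listen:1, park:1
Σf² = 39; N² = 361
Repeat rate = 39 / 361 = 0.108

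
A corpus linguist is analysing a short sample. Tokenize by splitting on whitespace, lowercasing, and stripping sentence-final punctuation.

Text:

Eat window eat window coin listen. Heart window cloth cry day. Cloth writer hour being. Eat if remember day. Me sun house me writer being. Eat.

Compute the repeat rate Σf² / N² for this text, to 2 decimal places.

0.08

Frequencies: eat:4, window:3, cloth:2, day:2, writer:2, being:2, me:2, coin:1, listen:1, heart:1, cry:1, hour:1, if:1, remember:1, sun:1, house:1
Σf² = 54; N² = 676
Repeat rate = 54 / 676 = 0.08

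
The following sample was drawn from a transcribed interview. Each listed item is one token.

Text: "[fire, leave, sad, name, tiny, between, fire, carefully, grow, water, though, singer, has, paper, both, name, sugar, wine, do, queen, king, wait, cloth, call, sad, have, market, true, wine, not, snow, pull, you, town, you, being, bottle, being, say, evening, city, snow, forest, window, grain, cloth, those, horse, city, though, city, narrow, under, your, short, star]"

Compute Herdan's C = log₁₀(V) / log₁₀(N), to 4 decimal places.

N = 56, V = 45.
log₁₀(V) = 1.653213, log₁₀(N) = 1.748188
C = 1.653213 / 1.748188 = 0.9457

0.9457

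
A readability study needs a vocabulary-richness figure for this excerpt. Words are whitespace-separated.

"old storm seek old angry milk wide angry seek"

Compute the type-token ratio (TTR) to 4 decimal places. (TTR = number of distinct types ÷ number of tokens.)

N = 9 tokens, V = 6 types.
TTR = V / N = 6 / 9 = 0.6667

0.6667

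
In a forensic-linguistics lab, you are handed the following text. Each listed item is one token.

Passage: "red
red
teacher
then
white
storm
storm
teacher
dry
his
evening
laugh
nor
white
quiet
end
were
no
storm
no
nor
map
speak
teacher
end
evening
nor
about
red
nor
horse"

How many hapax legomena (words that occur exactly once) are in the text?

10

Frequencies: nor:4, red:3, teacher:3, storm:3, white:2, evening:2, end:2, no:2, then:1, dry:1, his:1, laugh:1, quiet:1, were:1, map:1, speak:1, about:1, horse:1
Hapax (freq=1): about, dry, his, horse, laugh, map, quiet, speak, then, were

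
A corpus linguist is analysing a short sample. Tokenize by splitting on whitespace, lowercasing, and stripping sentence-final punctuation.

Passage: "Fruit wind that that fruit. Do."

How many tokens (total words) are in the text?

6

Tokens: fruit, wind, that, that, fruit, do
N = 6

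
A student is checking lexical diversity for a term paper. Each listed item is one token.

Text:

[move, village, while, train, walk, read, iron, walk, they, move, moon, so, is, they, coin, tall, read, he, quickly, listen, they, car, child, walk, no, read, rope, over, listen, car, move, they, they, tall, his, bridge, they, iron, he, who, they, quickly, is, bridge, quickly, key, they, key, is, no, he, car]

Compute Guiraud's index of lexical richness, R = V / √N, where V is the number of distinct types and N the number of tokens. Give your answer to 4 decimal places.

N = 52, V = 25.
√N = 7.211103
R = 25 / 7.211103 = 3.4669

3.4669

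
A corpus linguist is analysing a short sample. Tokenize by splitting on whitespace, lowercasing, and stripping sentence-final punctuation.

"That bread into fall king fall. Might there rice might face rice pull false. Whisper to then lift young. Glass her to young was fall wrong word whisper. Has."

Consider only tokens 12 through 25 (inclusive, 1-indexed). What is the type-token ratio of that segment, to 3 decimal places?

Segment tokens 12–25: rice, pull, false, whisper, to, then, lift, young, glass, her, to, young, was, fall
Segment N = 14, segment V = 12.
TTR = 12 / 14 = 0.857

0.857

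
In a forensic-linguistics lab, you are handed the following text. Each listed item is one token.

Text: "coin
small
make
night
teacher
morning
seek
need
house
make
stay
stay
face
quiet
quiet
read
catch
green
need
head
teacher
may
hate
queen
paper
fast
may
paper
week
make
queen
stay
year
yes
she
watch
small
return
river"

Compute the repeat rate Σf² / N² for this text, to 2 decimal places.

Frequencies: make:3, stay:3, small:2, teacher:2, need:2, quiet:2, may:2, queen:2, paper:2, coin:1, night:1, morning:1, seek:1, house:1, face:1, read:1, catch:1, green:1, head:1, hate:1, … (8 more, each freq 1)
Σf² = 65; N² = 1521
Repeat rate = 65 / 1521 = 0.04

0.04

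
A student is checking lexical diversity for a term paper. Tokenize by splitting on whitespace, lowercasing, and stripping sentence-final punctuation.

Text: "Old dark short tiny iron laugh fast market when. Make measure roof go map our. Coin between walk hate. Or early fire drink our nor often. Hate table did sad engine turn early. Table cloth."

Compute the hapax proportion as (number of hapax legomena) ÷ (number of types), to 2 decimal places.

0.87

Frequencies: our:2, hate:2, early:2, table:2, old:1, dark:1, short:1, tiny:1, iron:1, laugh:1, fast:1, market:1, when:1, make:1, measure:1, roof:1, go:1, map:1, coin:1, between:1, … (11 more, each freq 1)
Hapax count = 27; type count = 31.
Ratio = 27 / 31 = 0.87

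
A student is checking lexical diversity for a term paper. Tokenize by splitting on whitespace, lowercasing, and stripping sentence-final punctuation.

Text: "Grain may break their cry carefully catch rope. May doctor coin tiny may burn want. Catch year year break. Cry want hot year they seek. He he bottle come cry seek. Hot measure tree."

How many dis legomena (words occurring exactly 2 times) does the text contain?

Frequencies: may:3, cry:3, year:3, break:2, catch:2, want:2, hot:2, seek:2, he:2, grain:1, their:1, carefully:1, rope:1, doctor:1, coin:1, tiny:1, burn:1, they:1, bottle:1, come:1, … (2 more, each freq 1)
Words with frequency 2: break, catch, he, hot, seek, want

6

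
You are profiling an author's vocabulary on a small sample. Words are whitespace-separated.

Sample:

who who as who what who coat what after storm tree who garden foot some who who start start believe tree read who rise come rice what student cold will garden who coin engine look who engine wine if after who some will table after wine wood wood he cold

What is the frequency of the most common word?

Frequencies: who:11, what:3, after:3, tree:2, garden:2, some:2, start:2, cold:2, will:2, engine:2, wine:2, wood:2, as:1, coat:1, storm:1, foot:1, believe:1, read:1, rise:1, come:1, … (7 more, each freq 1)
Most common: 'who' with frequency 11.

11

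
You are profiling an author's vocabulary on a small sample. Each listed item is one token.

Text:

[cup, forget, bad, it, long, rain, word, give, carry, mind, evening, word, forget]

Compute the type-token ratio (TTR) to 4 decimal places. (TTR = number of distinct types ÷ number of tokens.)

0.8462

N = 13 tokens, V = 11 types.
TTR = V / N = 11 / 13 = 0.8462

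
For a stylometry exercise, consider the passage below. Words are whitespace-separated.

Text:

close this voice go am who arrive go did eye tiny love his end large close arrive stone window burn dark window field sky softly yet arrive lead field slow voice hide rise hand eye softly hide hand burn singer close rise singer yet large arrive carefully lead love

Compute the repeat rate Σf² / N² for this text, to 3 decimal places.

Frequencies: arrive:4, close:3, voice:2, go:2, eye:2, love:2, large:2, window:2, burn:2, field:2, softly:2, yet:2, lead:2, hide:2, rise:2, hand:2, singer:2, this:1, am:1, who:1, … (9 more, each freq 1)
Σf² = 97; N² = 2401
Repeat rate = 97 / 2401 = 0.040

0.040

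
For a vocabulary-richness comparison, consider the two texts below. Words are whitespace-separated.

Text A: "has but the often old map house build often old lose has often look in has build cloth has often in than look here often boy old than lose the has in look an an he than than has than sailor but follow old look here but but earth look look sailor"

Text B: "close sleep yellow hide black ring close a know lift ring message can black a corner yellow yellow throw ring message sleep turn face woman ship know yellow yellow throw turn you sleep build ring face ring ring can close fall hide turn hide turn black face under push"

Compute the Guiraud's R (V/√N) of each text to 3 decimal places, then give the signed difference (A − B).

-0.369

A: V=20, N=52, R=2.774
B: V=22, N=49, R=3.143
Difference = 2.774 − 3.143 = -0.369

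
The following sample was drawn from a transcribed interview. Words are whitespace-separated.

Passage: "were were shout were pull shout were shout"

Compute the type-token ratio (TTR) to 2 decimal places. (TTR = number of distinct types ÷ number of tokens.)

N = 8 tokens, V = 3 types.
TTR = V / N = 3 / 8 = 0.38

0.38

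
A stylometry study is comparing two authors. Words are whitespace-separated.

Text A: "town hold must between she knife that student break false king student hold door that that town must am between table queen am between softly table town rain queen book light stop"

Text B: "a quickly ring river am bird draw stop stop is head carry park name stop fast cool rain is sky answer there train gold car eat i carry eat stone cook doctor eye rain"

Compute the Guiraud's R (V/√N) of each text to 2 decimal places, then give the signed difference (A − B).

A: V=20, N=32, R=3.54
B: V=28, N=34, R=4.80
Difference = 3.54 − 4.80 = -1.26

-1.26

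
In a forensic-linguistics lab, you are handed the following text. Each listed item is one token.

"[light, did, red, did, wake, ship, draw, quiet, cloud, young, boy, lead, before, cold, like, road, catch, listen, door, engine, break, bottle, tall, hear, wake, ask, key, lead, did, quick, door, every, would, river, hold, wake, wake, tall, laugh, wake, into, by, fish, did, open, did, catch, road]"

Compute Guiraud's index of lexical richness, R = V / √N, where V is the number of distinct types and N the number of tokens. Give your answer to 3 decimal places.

5.052

N = 48, V = 35.
√N = 6.928203
R = 35 / 6.928203 = 5.052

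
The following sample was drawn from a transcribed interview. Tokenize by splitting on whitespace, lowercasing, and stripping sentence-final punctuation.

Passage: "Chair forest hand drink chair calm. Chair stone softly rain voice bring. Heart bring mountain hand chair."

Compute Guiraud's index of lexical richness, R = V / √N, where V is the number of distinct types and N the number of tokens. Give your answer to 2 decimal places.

N = 17, V = 12.
√N = 4.123106
R = 12 / 4.123106 = 2.91

2.91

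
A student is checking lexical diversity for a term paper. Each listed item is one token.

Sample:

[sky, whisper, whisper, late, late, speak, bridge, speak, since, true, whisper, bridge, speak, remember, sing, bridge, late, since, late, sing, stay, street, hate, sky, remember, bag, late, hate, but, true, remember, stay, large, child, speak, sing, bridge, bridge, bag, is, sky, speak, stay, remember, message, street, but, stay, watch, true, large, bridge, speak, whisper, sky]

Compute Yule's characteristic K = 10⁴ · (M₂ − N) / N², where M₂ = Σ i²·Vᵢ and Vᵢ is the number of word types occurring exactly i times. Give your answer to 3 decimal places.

Frequencies: speak:6, bridge:6, late:5, sky:4, whisper:4, remember:4, stay:4, true:3, sing:3, since:2, street:2, hate:2, bag:2, but:2, large:2, child:1, is:1, message:1, watch:1
N = 55. Frequency spectrum: V_1=4, V_2=6, V_3=2, V_4=4, V_5=1, V_6=2
M₂ = 1²·4 + 2²·6 + 3²·2 + 4²·4 + 5²·1 + 6²·2 = 207
K = 10000 × (207 − 55) / 55² = 502.479

502.479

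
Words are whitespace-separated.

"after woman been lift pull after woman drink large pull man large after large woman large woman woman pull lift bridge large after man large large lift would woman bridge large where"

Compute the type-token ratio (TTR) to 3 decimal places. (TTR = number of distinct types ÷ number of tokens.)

0.344

N = 32 tokens, V = 11 types.
TTR = V / N = 11 / 32 = 0.344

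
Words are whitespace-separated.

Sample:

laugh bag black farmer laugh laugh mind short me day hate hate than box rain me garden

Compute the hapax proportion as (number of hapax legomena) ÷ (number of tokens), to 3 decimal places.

Frequencies: laugh:3, me:2, hate:2, bag:1, black:1, farmer:1, mind:1, short:1, day:1, than:1, box:1, rain:1, garden:1
Hapax count = 10; token count = 17.
Ratio = 10 / 17 = 0.588

0.588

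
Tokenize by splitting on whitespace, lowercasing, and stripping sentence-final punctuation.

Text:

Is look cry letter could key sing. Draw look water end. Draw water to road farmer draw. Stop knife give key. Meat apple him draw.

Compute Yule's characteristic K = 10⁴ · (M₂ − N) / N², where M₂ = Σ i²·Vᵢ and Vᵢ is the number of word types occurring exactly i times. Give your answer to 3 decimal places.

Frequencies: draw:4, look:2, key:2, water:2, is:1, cry:1, letter:1, could:1, sing:1, end:1, to:1, road:1, farmer:1, stop:1, knife:1, give:1, meat:1, apple:1, him:1
N = 25. Frequency spectrum: V_1=15, V_2=3, V_4=1
M₂ = 1²·15 + 2²·3 + 4²·1 = 43
K = 10000 × (43 − 25) / 25² = 288.000

288.000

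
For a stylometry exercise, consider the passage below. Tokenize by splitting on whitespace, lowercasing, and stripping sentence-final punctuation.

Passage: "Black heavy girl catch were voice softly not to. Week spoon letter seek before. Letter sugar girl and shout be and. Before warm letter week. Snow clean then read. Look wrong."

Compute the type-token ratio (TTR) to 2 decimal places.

0.81

N = 31 tokens, V = 25 types.
TTR = V / N = 25 / 31 = 0.81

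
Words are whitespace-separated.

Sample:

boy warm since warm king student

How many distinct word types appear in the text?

5

Distinct types: {boy, king, since, student, warm}
V = 5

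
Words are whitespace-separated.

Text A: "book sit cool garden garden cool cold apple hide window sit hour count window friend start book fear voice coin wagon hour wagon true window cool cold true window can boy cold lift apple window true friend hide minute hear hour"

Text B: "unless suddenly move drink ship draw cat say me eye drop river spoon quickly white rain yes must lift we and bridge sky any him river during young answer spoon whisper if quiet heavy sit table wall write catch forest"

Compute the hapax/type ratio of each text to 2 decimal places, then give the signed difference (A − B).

-0.50

A: hapax=10, V=22, ratio=0.45
B: hapax=36, V=38, ratio=0.95
Difference = 0.45 − 0.95 = -0.50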